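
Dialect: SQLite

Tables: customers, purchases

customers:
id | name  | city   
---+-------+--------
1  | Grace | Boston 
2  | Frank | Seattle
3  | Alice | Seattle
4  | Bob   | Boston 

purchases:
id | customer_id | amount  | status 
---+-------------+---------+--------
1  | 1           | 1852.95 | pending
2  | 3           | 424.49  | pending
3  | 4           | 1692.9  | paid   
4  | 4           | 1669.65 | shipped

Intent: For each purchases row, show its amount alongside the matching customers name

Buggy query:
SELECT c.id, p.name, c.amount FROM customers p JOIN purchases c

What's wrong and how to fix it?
Bug: JOIN with no ON clause produces a cartesian product; every purchases row pairs with every customers row

Fix: Specify the join condition linking the foreign key to the parent id

Corrected query:
SELECT c.id, p.name, c.amount FROM customers p JOIN purchases c ON c.customer_id = p.id

Result:
id | name  | amount 
---+-------+--------
1  | Grace | 1852.95
2  | Alice | 424.49 
3  | Bob   | 1692.9 
4  | Bob   | 1669.65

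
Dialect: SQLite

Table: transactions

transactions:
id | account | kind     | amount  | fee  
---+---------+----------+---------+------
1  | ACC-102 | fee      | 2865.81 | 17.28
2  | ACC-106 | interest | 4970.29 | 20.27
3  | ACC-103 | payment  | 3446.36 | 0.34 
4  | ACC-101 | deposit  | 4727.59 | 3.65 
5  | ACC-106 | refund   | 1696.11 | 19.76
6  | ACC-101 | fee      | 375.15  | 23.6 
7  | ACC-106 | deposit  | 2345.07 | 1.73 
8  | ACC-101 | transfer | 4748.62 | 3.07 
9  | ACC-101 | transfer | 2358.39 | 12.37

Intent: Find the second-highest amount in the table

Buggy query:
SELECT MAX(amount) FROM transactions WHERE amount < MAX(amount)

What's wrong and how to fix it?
Bug: MAX(amount) on the right of the comparison is an aggregate-in-WHERE error

Fix: Put the inner MAX in a scalar subquery

Corrected query:
SELECT MAX(amount) FROM transactions WHERE amount < (SELECT MAX(amount) FROM transactions)

Result:
MAX(amount)
-----------
4748.62    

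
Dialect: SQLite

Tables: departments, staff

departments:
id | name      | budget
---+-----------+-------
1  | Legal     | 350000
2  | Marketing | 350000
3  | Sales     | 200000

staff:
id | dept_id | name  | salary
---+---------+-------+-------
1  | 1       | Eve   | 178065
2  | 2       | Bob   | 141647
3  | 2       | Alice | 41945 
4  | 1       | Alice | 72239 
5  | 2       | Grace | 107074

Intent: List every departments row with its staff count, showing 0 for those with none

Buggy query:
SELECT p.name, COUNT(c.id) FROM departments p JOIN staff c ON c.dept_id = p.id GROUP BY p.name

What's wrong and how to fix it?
Bug: INNER JOIN drops departments rows that have no matching staff rows

Fix: Use LEFT JOIN so parents without children still appear (COUNT(c.id) gives 0)

Corrected query:
SELECT p.name, COUNT(c.id) FROM departments p LEFT JOIN staff c ON c.dept_id = p.id GROUP BY p.name

Result:
name      | COUNT(c.id)
----------+------------
Legal     | 2          
Marketing | 3          
Sales     | 0          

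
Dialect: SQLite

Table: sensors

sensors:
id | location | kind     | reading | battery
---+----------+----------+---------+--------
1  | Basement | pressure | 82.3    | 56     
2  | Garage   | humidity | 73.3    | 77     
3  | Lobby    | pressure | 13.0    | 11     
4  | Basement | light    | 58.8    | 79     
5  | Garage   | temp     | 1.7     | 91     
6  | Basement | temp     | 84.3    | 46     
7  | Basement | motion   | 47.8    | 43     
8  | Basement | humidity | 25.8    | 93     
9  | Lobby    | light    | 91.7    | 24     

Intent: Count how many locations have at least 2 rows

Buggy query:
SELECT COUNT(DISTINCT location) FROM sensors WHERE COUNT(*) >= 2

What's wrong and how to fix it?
Bug: WHERE filters individual rows, not groups, so a group-level COUNT is invalid there

Fix: Group first with HAVING COUNT(*) >= 2, then COUNT the resulting groups

Corrected query:
SELECT COUNT(*) FROM (SELECT location FROM sensors GROUP BY location HAVING COUNT(*) >= 2)

Result:
COUNT(*)
--------
3       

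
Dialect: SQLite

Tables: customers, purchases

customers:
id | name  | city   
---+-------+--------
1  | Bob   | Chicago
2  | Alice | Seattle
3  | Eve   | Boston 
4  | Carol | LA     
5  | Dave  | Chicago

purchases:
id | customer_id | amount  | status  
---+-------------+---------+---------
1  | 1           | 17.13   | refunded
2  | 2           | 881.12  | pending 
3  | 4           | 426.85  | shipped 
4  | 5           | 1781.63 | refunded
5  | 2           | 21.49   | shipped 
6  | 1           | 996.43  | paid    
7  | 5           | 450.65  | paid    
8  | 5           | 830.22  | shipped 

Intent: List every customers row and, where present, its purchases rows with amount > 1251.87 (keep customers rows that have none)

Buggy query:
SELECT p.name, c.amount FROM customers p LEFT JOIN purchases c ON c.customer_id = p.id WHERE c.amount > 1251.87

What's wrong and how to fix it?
Bug: Filtering c.amount in WHERE discards the NULL rows produced by LEFT JOIN, turning it into an inner join

Fix: Put 'c.amount > 1251.87' in the JOIN's ON clause instead of WHERE

Corrected query:
SELECT p.name, c.amount FROM customers p LEFT JOIN purchases c ON c.customer_id = p.id AND c.amount > 1251.87

Result:
name  | amount 
------+--------
Bob   | NULL   
Alice | NULL   
Eve   | NULL   
Carol | NULL   
Dave  | 1781.63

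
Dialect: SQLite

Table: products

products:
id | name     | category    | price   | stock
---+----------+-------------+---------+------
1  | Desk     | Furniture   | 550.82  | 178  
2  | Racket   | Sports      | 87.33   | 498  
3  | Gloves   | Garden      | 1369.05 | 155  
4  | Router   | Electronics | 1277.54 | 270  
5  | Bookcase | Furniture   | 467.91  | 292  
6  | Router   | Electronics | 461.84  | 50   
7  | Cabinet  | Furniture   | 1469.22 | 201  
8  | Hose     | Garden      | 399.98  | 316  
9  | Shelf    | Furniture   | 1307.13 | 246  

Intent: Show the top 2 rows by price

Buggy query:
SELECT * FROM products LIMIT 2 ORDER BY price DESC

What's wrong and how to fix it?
Bug: ORDER BY cannot follow LIMIT; LIMIT is the final clause

Fix: Sort with ORDER BY, then apply LIMIT

Corrected query:
SELECT * FROM products ORDER BY price DESC LIMIT 2

Result:
id | name    | category  | price   | stock
---+---------+-----------+---------+------
7  | Cabinet | Furniture | 1469.22 | 201  
3  | Gloves  | Garden    | 1369.05 | 155  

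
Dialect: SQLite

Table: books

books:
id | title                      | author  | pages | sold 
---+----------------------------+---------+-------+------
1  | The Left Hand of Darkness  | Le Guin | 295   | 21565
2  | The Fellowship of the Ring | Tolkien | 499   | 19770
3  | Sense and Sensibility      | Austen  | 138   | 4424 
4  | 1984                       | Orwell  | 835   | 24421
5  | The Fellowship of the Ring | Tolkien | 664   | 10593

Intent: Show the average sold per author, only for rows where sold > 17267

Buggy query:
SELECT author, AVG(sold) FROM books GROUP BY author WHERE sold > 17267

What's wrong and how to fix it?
Bug: Row-level WHERE must come before GROUP BY in the clause order

Fix: Move the WHERE clause before GROUP BY

Corrected query:
SELECT author, AVG(sold) FROM books WHERE sold > 17267 GROUP BY author

Result:
author  | AVG(sold)
--------+----------
Le Guin | 21565    
Orwell  | 24421    
Tolkien | 19770    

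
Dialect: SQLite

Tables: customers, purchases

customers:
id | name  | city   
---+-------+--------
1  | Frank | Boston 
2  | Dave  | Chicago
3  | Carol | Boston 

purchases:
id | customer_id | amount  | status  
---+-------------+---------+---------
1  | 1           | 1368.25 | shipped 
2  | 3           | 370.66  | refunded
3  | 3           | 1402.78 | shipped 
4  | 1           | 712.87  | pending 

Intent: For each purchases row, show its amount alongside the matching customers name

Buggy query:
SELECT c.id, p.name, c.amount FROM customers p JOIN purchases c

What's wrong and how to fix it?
Bug: Missing join condition: each purchases row is matched to all customers rows instead of just its own

Fix: Add ON c.customer_id = p.id to the JOIN

Corrected query:
SELECT c.id, p.name, c.amount FROM customers p JOIN purchases c ON c.customer_id = p.id

Result:
id | name  | amount 
---+-------+--------
1  | Frank | 1368.25
2  | Carol | 370.66 
3  | Carol | 1402.78
4  | Frank | 712.87 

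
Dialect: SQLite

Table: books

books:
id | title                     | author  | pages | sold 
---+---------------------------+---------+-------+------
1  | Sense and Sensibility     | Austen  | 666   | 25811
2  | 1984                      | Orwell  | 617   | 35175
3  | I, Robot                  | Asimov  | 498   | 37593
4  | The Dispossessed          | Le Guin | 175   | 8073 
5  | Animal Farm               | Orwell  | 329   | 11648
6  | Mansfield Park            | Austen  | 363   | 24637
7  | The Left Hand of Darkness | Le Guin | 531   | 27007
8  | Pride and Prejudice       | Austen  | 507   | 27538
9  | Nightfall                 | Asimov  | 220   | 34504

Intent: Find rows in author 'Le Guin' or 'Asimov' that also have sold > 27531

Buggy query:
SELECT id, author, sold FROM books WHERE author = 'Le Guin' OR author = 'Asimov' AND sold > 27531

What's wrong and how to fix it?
Bug: Without parentheses, AND is evaluated before OR, so the sold filter only applies to the 'Asimov' branch

Fix: Add parentheses around the OR so the AND applies to both alternatives

Corrected query:
SELECT id, author, sold FROM books WHERE (author = 'Le Guin' OR author = 'Asimov') AND sold > 27531

Result:
id | author | sold 
---+--------+------
3  | Asimov | 37593
9  | Asimov | 34504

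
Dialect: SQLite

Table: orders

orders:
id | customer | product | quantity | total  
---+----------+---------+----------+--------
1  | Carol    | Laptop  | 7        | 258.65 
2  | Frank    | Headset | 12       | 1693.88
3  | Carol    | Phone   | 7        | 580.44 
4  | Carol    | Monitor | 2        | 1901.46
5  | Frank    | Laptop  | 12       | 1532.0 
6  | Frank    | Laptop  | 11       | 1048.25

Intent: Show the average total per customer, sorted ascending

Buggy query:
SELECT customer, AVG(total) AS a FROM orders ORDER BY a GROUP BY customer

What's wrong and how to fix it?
Bug: GROUP BY must precede ORDER BY

Fix: Move ORDER BY to the end, after GROUP BY

Corrected query:
SELECT customer, AVG(total) AS a FROM orders GROUP BY customer ORDER BY a

Result:
customer | a         
---------+-----------
Carol    | 913.516667
Frank    | 1424.71   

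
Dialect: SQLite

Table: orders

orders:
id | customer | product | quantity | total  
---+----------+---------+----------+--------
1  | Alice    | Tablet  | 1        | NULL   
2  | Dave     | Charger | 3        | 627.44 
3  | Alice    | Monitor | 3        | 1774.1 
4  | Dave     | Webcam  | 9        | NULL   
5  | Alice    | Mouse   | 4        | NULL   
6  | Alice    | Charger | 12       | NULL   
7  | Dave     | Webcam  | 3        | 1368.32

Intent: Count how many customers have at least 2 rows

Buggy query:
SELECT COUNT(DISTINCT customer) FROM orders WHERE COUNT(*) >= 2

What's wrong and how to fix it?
Bug: COUNT(*) cannot appear in WHERE; the per-group count doesn't exist yet

Fix: Group first with HAVING COUNT(*) >= 2, then COUNT the resulting groups

Corrected query:
SELECT COUNT(*) FROM (SELECT customer FROM orders GROUP BY customer HAVING COUNT(*) >= 2)

Result:
COUNT(*)
--------
2       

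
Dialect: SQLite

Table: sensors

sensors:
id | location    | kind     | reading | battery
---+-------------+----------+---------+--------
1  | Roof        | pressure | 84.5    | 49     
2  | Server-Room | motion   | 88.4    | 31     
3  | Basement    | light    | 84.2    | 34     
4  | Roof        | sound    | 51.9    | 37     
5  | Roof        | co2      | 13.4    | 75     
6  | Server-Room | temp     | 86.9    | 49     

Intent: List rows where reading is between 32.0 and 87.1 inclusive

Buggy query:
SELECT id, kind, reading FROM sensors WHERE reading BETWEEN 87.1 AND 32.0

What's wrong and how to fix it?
Bug: BETWEEN expects the lower bound first; with 87.1 AND 32.0 the range is empty

Fix: Write BETWEEN 32.0 AND 87.1

Corrected query:
SELECT id, kind, reading FROM sensors WHERE reading BETWEEN 32.0 AND 87.1

Result:
id | kind     | reading
---+----------+--------
1  | pressure | 84.5   
3  | light    | 84.2   
4  | sound    | 51.9   
6  | temp     | 86.9   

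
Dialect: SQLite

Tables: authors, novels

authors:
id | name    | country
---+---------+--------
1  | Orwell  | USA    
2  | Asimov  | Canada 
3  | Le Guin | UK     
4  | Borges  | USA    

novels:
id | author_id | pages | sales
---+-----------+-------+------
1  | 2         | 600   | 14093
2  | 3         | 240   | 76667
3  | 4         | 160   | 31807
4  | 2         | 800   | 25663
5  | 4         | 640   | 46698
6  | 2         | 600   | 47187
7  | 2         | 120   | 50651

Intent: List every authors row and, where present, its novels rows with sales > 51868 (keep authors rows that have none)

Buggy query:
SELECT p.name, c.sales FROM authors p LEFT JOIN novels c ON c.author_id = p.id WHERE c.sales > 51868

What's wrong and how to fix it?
Bug: A WHERE condition on the right-hand table after LEFT JOIN drops unmatched parents

Fix: Put 'c.sales > 51868' in the JOIN's ON clause instead of WHERE

Corrected query:
SELECT p.name, c.sales FROM authors p LEFT JOIN novels c ON c.author_id = p.id AND c.sales > 51868

Result:
name    | sales
--------+------
Orwell  | NULL 
Asimov  | NULL 
Le Guin | 76667
Borges  | NULL 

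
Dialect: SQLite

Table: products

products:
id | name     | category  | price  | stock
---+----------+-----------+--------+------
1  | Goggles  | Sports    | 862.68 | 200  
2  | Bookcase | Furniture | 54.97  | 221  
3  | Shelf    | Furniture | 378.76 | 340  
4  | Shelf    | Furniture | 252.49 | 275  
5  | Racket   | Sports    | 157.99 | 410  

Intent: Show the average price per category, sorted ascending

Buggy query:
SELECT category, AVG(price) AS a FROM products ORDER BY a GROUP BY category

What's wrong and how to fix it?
Bug: ORDER BY appears before GROUP BY; SQL clause order requires GROUP BY first

Fix: Reorder: SELECT … FROM … GROUP BY … ORDER BY …

Corrected query:
SELECT category, AVG(price) AS a FROM products GROUP BY category ORDER BY a

Result:
category  | a      
----------+--------
Furniture | 228.74 
Sports    | 510.335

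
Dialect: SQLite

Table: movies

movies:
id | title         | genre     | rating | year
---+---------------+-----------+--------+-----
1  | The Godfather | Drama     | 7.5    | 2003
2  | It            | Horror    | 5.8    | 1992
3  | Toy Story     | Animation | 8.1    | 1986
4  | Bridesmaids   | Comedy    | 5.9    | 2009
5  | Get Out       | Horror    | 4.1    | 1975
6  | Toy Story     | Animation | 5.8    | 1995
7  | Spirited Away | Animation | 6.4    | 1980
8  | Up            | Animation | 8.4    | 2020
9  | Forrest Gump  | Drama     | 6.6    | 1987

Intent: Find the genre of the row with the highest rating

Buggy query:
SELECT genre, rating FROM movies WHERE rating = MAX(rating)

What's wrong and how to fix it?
Bug: MAX(rating) is an aggregate and cannot be used directly in WHERE

Fix: Wrap MAX in a scalar subquery so WHERE compares against a single value

Corrected query:
SELECT genre, rating FROM movies WHERE rating = (SELECT MAX(rating) FROM movies)

Result:
genre     | rating
----------+-------
Animation | 8.4   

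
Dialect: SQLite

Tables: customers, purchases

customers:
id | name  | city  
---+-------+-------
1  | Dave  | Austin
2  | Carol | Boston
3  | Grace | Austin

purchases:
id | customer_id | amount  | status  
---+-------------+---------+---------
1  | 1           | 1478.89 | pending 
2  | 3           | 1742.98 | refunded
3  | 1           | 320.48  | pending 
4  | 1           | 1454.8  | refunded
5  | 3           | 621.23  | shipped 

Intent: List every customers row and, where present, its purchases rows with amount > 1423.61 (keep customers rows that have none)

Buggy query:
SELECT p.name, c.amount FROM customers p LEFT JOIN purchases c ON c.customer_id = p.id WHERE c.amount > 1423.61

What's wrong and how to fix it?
Bug: A WHERE condition on the right-hand table after LEFT JOIN drops unmatched parents

Fix: Put 'c.amount > 1423.61' in the JOIN's ON clause instead of WHERE

Corrected query:
SELECT p.name, c.amount FROM customers p LEFT JOIN purchases c ON c.customer_id = p.id AND c.amount > 1423.61

Result:
name  | amount 
------+--------
Dave  | 1454.8 
Dave  | 1478.89
Carol | NULL   
Grace | 1742.98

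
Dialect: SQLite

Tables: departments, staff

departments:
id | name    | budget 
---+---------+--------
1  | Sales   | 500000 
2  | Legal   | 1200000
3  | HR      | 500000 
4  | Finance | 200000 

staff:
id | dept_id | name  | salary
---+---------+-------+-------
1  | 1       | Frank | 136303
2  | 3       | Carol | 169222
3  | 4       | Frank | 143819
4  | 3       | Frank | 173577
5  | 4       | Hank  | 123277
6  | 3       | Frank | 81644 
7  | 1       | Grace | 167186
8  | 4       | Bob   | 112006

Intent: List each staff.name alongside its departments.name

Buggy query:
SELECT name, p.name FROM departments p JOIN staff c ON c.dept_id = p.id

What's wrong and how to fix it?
Bug: 'name' exists in both joined tables, so the database can't tell which one is meant

Fix: Prefix ambiguous columns with the table alias

Corrected query:
SELECT c.name, p.name FROM departments p JOIN staff c ON c.dept_id = p.id

Result:
name  | name   
------+--------
Frank | Sales  
Carol | HR     
Frank | Finance
Frank | HR     
Hank  | Finance
Frank | HR     
Grace | Sales  
Bob   | Finance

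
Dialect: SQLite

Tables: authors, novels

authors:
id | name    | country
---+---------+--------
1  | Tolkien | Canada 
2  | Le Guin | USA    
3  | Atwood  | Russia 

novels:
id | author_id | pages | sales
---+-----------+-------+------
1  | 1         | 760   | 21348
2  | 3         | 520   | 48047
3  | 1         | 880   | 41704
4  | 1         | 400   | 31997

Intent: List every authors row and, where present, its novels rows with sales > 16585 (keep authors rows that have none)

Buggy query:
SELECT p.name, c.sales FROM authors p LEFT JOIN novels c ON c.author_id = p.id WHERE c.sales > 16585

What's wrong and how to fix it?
Bug: A WHERE condition on the right-hand table after LEFT JOIN drops unmatched parents

Fix: Put 'c.sales > 16585' in the JOIN's ON clause instead of WHERE

Corrected query:
SELECT p.name, c.sales FROM authors p LEFT JOIN novels c ON c.author_id = p.id AND c.sales > 16585

Result:
name    | sales
--------+------
Tolkien | 21348
Tolkien | 31997
Tolkien | 41704
Le Guin | NULL 
Atwood  | 48047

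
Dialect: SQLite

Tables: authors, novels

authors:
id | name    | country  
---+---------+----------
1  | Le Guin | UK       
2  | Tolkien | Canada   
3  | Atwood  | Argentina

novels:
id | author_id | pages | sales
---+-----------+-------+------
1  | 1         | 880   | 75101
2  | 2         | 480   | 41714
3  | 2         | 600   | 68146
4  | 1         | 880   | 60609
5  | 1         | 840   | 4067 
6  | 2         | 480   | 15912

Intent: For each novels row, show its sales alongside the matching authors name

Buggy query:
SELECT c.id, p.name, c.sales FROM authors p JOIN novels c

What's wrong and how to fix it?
Bug: JOIN with no ON clause produces a cartesian product; every novels row pairs with every authors row

Fix: Specify the join condition linking the foreign key to the parent id

Corrected query:
SELECT c.id, p.name, c.sales FROM authors p JOIN novels c ON c.author_id = p.id

Result:
id | name    | sales
---+---------+------
1  | Le Guin | 75101
2  | Tolkien | 41714
3  | Tolkien | 68146
4  | Le Guin | 60609
5  | Le Guin | 4067 
6  | Tolkien | 15912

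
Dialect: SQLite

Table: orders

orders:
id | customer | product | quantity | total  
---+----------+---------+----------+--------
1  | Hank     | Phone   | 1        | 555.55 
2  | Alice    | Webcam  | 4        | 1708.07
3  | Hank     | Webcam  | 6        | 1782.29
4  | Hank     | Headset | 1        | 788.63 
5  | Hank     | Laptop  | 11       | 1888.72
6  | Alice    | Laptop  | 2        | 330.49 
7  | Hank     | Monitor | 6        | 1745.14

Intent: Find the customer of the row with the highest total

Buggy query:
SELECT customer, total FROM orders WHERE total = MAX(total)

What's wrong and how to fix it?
Bug: WHERE is evaluated per row; an aggregate over the whole table isn't defined there

Fix: Use a subquery: WHERE total = (SELECT MAX(total) FROM orders)

Corrected query:
SELECT customer, total FROM orders WHERE total = (SELECT MAX(total) FROM orders)

Result:
customer | total  
---------+--------
Hank     | 1888.72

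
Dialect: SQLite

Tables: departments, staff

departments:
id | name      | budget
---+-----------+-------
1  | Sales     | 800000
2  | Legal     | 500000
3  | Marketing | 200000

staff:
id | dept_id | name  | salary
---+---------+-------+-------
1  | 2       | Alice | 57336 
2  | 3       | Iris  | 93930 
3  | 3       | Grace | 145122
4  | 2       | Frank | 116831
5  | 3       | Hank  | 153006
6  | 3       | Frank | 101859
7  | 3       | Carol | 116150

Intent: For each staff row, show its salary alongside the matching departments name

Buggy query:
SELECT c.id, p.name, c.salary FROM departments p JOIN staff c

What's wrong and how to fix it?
Bug: Missing join condition: each staff row is matched to all departments rows instead of just its own

Fix: Specify the join condition linking the foreign key to the parent id

Corrected query:
SELECT c.id, p.name, c.salary FROM departments p JOIN staff c ON c.dept_id = p.id

Result:
id | name      | salary
---+-----------+-------
1  | Legal     | 57336 
2  | Marketing | 93930 
3  | Marketing | 145122
4  | Legal     | 116831
5  | Marketing | 153006
6  | Marketing | 101859
7  | Marketing | 116150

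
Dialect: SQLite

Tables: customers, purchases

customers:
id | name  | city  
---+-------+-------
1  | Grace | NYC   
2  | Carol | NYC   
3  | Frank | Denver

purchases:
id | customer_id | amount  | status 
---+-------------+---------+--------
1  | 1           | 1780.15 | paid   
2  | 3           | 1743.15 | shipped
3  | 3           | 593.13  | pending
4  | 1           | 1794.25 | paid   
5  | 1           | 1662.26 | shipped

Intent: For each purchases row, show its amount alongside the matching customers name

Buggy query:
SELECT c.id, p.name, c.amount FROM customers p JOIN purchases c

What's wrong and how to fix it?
Bug: JOIN with no ON clause produces a cartesian product; every purchases row pairs with every customers row

Fix: Add ON c.customer_id = p.id to the JOIN

Corrected query:
SELECT c.id, p.name, c.amount FROM customers p JOIN purchases c ON c.customer_id = p.id

Result:
id | name  | amount 
---+-------+--------
1  | Grace | 1780.15
2  | Frank | 1743.15
3  | Frank | 593.13 
4  | Grace | 1794.25
5  | Grace | 1662.26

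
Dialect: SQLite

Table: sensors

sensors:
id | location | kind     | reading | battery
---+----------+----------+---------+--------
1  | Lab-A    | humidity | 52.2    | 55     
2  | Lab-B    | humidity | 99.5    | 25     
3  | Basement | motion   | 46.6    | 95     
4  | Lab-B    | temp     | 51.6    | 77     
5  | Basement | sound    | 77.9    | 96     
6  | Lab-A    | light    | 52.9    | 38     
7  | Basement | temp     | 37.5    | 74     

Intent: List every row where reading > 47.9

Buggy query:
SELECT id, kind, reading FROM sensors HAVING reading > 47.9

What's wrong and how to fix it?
Bug: This is a non-aggregate query (no GROUP BY, no aggregates), so in SQLite the HAVING clause is invalid here; a row-level condition belongs in WHERE

Fix: Use WHERE for row-level filtering

Corrected query:
SELECT id, kind, reading FROM sensors WHERE reading > 47.9

Result:
id | kind     | reading
---+----------+--------
1  | humidity | 52.2   
2  | humidity | 99.5   
4  | temp     | 51.6   
5  | sound    | 77.9   
6  | light    | 52.9   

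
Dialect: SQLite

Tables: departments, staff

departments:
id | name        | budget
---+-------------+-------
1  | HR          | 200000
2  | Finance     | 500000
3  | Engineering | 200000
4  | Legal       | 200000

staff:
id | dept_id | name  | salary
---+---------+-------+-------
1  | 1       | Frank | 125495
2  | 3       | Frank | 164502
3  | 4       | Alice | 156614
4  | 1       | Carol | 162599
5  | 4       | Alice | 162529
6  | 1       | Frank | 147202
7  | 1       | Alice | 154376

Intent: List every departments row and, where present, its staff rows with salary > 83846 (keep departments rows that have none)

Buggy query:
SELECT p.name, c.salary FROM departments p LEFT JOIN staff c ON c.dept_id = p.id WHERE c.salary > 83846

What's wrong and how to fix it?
Bug: A WHERE condition on the right-hand table after LEFT JOIN drops unmatched parents

Fix: Put 'c.salary > 83846' in the JOIN's ON clause instead of WHERE

Corrected query:
SELECT p.name, c.salary FROM departments p LEFT JOIN staff c ON c.dept_id = p.id AND c.salary > 83846

Result:
name        | salary
------------+-------
HR          | 125495
HR          | 147202
HR          | 154376
HR          | 162599
Finance     | NULL  
Engineering | 164502
Legal       | 156614
Legal       | 162529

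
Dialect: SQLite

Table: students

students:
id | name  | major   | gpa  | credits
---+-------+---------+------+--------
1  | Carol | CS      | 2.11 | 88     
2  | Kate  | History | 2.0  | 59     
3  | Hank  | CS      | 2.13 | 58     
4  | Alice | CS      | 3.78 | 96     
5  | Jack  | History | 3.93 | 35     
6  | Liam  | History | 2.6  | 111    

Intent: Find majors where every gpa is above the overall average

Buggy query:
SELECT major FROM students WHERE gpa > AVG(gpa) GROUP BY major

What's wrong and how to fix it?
Bug: WHERE evaluates per row before aggregation, so AVG() is unavailable

Fix: Use a subquery for AVG and a HAVING MIN(...) filter so the condition holds for every row in the group

Corrected query:
SELECT major FROM students GROUP BY major HAVING MIN(gpa) > (SELECT AVG(gpa) FROM students)

Result:
(no rows)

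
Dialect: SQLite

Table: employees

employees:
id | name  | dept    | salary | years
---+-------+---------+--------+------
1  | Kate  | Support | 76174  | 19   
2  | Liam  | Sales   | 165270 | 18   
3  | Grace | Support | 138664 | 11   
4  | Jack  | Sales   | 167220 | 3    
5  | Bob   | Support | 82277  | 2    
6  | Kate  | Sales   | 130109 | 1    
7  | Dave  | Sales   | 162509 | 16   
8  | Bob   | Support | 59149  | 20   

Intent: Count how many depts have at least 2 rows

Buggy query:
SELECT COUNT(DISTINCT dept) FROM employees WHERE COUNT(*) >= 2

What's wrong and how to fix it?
Bug: WHERE filters individual rows, not groups, so a group-level COUNT is invalid there

Fix: Group first with HAVING COUNT(*) >= 2, then COUNT the resulting groups

Corrected query:
SELECT COUNT(*) FROM (SELECT dept FROM employees GROUP BY dept HAVING COUNT(*) >= 2)

Result:
COUNT(*)
--------
2       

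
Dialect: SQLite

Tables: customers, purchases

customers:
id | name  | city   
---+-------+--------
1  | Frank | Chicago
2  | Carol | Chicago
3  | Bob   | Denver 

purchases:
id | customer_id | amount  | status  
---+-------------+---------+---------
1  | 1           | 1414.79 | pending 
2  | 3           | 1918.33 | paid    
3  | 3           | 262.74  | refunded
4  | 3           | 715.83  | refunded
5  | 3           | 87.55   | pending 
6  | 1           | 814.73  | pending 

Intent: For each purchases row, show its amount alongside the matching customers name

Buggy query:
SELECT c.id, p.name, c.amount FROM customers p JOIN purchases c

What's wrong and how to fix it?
Bug: JOIN with no ON clause produces a cartesian product; every purchases row pairs with every customers row

Fix: Add ON c.customer_id = p.id to the JOIN

Corrected query:
SELECT c.id, p.name, c.amount FROM customers p JOIN purchases c ON c.customer_id = p.id

Result:
id | name  | amount 
---+-------+--------
1  | Frank | 1414.79
2  | Bob   | 1918.33
3  | Bob   | 262.74 
4  | Bob   | 715.83 
5  | Bob   | 87.55  
6  | Frank | 814.73 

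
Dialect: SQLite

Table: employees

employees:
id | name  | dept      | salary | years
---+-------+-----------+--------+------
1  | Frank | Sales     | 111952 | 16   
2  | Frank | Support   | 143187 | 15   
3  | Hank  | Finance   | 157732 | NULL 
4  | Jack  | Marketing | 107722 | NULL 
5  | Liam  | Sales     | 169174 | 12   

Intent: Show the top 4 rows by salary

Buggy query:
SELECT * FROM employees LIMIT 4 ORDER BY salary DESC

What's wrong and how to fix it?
Bug: LIMIT must come after ORDER BY

Fix: Swap the clauses: ORDER BY first, then LIMIT

Corrected query:
SELECT * FROM employees ORDER BY salary DESC LIMIT 4

Result:
id | name  | dept    | salary | years
---+-------+---------+--------+------
5  | Liam  | Sales   | 169174 | 12   
3  | Hank  | Finance | 157732 | NULL 
2  | Frank | Support | 143187 | 15   
1  | Frank | Sales   | 111952 | 16   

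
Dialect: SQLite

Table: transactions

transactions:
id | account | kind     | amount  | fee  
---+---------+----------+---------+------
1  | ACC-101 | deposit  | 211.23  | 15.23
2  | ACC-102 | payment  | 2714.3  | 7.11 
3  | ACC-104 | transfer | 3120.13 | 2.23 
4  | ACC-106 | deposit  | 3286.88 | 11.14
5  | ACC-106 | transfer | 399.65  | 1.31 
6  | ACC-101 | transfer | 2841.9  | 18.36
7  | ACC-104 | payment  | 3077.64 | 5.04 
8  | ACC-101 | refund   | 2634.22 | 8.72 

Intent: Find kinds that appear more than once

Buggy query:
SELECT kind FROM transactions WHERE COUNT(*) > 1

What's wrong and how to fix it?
Bug: WHERE can't reference COUNT(*); aggregates are computed after WHERE

Fix: Group first, then use HAVING for the count condition

Corrected query:
SELECT kind FROM transactions GROUP BY kind HAVING COUNT(*) > 1

Result:
kind    
--------
deposit 
payment 
transfer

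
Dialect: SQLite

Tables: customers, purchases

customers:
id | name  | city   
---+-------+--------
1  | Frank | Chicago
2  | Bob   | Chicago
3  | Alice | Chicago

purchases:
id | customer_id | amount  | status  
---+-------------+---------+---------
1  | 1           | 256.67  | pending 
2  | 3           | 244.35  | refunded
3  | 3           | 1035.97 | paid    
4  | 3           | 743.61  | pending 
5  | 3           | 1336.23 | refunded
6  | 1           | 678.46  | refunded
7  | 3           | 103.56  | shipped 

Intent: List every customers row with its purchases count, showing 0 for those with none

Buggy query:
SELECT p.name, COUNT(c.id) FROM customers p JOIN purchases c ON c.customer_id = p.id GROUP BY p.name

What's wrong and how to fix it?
Bug: An inner join excludes parents with zero children

Fix: Use LEFT JOIN so parents without children still appear (COUNT(c.id) gives 0)

Corrected query:
SELECT p.name, COUNT(c.id) FROM customers p LEFT JOIN purchases c ON c.customer_id = p.id GROUP BY p.name

Result:
name  | COUNT(c.id)
------+------------
Alice | 5          
Bob   | 0          
Frank | 2          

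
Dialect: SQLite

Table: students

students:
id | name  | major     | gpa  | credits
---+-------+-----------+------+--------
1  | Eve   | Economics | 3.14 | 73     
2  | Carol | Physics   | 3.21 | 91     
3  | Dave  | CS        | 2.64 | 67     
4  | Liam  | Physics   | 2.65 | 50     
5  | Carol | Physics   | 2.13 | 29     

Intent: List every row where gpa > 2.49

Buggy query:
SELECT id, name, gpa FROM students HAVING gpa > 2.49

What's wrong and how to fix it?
Bug: HAVING filters the output of aggregation, but this query has no GROUP BY and no aggregate functions, so SQLite rejects it (HAVING clause on a non-aggregate query); the condition here is per row

Fix: Replace HAVING with WHERE since the condition applies to individual rows

Corrected query:
SELECT id, name, gpa FROM students WHERE gpa > 2.49

Result:
id | name  | gpa 
---+-------+-----
1  | Eve   | 3.14
2  | Carol | 3.21
3  | Dave  | 2.64
4  | Liam  | 2.65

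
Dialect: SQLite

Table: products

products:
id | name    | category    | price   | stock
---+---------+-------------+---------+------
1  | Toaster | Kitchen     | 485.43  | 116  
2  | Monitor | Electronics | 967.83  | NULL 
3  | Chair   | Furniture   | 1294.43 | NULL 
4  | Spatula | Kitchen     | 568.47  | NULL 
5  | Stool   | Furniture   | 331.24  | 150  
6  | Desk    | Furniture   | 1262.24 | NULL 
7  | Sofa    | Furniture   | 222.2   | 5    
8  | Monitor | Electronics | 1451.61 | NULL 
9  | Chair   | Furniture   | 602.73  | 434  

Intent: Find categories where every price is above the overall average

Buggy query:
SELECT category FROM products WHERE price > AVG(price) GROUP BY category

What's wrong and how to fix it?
Bug: WHERE evaluates per row before aggregation, so AVG() is unavailable

Fix: Use a subquery for AVG and a HAVING MIN(...) filter so the condition holds for every row in the group

Corrected query:
SELECT category FROM products GROUP BY category HAVING MIN(price) > (SELECT AVG(price) FROM products)

Result:
category   
-----------
Electronics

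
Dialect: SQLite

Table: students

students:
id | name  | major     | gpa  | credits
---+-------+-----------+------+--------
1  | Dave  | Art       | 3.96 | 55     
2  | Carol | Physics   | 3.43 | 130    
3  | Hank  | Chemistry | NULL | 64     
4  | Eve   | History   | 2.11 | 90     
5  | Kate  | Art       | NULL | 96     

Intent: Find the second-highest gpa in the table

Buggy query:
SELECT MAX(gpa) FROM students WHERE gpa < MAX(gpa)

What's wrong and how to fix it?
Bug: The inner MAX is an aggregate inside WHERE, which is not allowed

Fix: Compute the overall MAX in a subquery, then take MAX of rows below it

Corrected query:
SELECT MAX(gpa) FROM students WHERE gpa < (SELECT MAX(gpa) FROM students)

Result:
MAX(gpa)
--------
3.43    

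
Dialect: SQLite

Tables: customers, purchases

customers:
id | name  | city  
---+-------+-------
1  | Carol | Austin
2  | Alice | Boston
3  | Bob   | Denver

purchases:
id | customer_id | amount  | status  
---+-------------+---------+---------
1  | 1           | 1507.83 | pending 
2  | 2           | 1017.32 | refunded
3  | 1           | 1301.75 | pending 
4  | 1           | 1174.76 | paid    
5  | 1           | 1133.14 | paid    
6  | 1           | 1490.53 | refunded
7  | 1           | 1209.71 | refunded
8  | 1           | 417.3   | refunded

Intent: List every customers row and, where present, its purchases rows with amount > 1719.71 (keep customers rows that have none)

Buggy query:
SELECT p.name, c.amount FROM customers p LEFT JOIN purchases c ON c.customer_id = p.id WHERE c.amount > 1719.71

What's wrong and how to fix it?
Bug: A WHERE condition on the right-hand table after LEFT JOIN drops unmatched parents

Fix: Put 'c.amount > 1719.71' in the JOIN's ON clause instead of WHERE

Corrected query:
SELECT p.name, c.amount FROM customers p LEFT JOIN purchases c ON c.customer_id = p.id AND c.amount > 1719.71

Result:
name  | amount
------+-------
Carol | NULL  
Alice | NULL  
Bob   | NULL  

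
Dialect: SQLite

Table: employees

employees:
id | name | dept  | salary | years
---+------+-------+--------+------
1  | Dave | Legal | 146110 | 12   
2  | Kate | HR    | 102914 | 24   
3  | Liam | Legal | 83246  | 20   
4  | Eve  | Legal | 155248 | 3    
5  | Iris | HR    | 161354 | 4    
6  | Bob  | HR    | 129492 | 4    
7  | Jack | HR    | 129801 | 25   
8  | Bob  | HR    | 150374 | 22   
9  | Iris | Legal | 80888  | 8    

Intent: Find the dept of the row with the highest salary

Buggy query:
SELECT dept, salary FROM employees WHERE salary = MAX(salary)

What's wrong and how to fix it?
Bug: WHERE is evaluated per row; an aggregate over the whole table isn't defined there

Fix: Use a subquery: WHERE salary = (SELECT MAX(salary) FROM employees)

Corrected query:
SELECT dept, salary FROM employees WHERE salary = (SELECT MAX(salary) FROM employees)

Result:
dept | salary
-----+-------
HR   | 161354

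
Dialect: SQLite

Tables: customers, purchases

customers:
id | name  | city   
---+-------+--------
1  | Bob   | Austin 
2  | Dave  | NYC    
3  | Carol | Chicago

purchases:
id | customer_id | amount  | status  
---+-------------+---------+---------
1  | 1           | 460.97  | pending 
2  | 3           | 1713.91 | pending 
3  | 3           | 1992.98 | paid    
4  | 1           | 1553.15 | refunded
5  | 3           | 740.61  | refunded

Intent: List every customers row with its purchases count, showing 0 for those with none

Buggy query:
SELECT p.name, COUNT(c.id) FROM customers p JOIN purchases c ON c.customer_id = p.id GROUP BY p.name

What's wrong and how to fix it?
Bug: An inner join excludes parents with zero children

Fix: Use LEFT JOIN so parents without children still appear (COUNT(c.id) gives 0)

Corrected query:
SELECT p.name, COUNT(c.id) FROM customers p LEFT JOIN purchases c ON c.customer_id = p.id GROUP BY p.name

Result:
name  | COUNT(c.id)
------+------------
Bob   | 2          
Carol | 3          
Dave  | 0          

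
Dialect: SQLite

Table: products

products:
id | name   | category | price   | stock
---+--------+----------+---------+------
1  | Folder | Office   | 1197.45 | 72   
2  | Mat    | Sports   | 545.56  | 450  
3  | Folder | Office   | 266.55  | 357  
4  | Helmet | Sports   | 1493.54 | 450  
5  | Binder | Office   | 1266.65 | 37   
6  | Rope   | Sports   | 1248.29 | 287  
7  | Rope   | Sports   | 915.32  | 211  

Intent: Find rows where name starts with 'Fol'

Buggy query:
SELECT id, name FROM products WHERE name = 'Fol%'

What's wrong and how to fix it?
Bug: Wildcards only work with LIKE; '=' treats '%' as a literal character

Fix: Use LIKE for wildcard pattern matching

Corrected query:
SELECT id, name FROM products WHERE name LIKE 'Fol%'

Result:
id | name  
---+-------
1  | Folder
3  | Folder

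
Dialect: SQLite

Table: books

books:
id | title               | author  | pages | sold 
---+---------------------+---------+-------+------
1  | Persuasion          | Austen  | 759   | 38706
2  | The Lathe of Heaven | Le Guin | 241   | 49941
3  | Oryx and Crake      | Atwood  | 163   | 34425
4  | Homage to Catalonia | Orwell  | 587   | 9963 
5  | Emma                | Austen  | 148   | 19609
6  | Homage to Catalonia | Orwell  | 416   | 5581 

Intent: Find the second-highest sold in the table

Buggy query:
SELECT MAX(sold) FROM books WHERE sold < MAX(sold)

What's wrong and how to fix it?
Bug: The inner MAX is an aggregate inside WHERE, which is not allowed

Fix: Put the inner MAX in a scalar subquery

Corrected query:
SELECT MAX(sold) FROM books WHERE sold < (SELECT MAX(sold) FROM books)

Result:
MAX(sold)
---------
38706    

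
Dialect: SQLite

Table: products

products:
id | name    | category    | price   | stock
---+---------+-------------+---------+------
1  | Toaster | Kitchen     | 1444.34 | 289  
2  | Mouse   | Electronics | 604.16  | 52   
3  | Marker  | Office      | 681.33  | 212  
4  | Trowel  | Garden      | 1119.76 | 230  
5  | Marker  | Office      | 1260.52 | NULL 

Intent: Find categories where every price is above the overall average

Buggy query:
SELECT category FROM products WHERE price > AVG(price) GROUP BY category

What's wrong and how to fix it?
Bug: WHERE evaluates per row before aggregation, so AVG() is unavailable

Fix: Use a subquery for AVG and a HAVING MIN(...) filter so the condition holds for every row in the group

Corrected query:
SELECT category FROM products GROUP BY category HAVING MIN(price) > (SELECT AVG(price) FROM products)

Result:
category
--------
Garden  
Kitchen 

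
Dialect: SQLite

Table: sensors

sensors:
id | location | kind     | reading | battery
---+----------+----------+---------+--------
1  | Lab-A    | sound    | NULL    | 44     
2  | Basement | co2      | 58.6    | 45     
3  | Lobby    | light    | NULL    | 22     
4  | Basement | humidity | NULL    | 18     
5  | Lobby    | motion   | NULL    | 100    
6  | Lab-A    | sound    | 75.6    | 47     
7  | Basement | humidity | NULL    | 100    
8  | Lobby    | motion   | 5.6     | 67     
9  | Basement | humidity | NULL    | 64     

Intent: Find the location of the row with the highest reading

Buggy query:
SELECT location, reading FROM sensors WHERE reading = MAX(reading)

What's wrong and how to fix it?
Bug: MAX(reading) is an aggregate and cannot be used directly in WHERE

Fix: Wrap MAX in a scalar subquery so WHERE compares against a single value

Corrected query:
SELECT location, reading FROM sensors WHERE reading = (SELECT MAX(reading) FROM sensors)

Result:
location | reading
---------+--------
Lab-A    | 75.6   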